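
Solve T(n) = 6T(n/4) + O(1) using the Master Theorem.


a=6, b=4, c=0. log_4(6)=1.292 > c=0. Case 1: O(n^log_b(a)) = O(n^1.292)
Complexity: O(n^1.292)


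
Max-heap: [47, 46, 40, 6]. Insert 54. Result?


Append 54: [47, 46, 40, 6, 54]
Bubble up: swap idx 4(54) with idx 1(46); swap idx 1(54) with idx 0(47)
Result: [54, 47, 40, 6, 46]


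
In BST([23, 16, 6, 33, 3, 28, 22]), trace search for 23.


BST root = 23
Search for 23: compare at each node
Path: [23]


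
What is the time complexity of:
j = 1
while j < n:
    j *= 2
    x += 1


Per nesting level: O(log n) = O(log n)
Complexity: O(log n)


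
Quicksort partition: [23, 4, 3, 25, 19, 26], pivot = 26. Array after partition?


Elements <= 26 go left of pivot.
Result: [23, 4, 3, 25, 19, 26], pivot at index 5


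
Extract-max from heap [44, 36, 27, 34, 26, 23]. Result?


Max = 44
Replace root with last, heapify down
Resulting heap: [36, 34, 27, 23, 26]


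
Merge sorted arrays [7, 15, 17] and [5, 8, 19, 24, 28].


Compare heads, take smaller each step.
Merged: [5, 7, 8, 15, 17, 19, 24, 28]


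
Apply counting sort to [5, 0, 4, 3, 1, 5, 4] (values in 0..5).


Count array: [1, 1, 0, 1, 2, 2]
Reconstruct: [0, 1, 3, 4, 4, 5, 5]


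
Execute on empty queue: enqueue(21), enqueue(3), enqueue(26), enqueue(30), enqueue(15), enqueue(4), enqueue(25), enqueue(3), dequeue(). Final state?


enqueue(21) -> [21]
enqueue(3) -> [21, 3]
enqueue(26) -> [21, 3, 26]
enqueue(30) -> [21, 3, 26, 30]
enqueue(15) -> [21, 3, 26, 30, 15]
enqueue(4) -> [21, 3, 26, 30, 15, 4]
enqueue(25) -> [21, 3, 26, 30, 15, 4, 25]
enqueue(3) -> [21, 3, 26, 30, 15, 4, 25, 3]
dequeue() returns 21 -> [3, 26, 30, 15, 4, 25, 3]
Final queue (front to back): [3, 26, 30, 15, 4, 25, 3]


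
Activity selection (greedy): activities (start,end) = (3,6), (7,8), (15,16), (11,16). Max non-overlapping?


Greedy: pick earliest-ending, then skip overlaps.
Selected (3 activities): [(3, 6), (7, 8), (15, 16)]


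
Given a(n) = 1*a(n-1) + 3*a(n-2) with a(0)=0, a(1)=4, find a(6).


Build bottom-up:
...a(4)=28, a(5)=76, a(6)=1*76+3*28=160


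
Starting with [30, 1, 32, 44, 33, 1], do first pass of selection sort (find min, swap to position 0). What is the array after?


After one pass: [1, 30, 32, 44, 33, 1]


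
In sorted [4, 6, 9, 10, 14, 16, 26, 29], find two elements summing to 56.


Two pointers: lo=0, hi=7
No pair sums to 56


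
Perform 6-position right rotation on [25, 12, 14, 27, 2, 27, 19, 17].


Right rotate by 6: [14, 27, 2, 27, 19, 17, 25, 12]


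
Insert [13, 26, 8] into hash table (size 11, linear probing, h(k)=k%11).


Insertions: 13->slot 2; 26->slot 4; 8->slot 8
Table: [None, None, 13, None, 26, None, None, None, 8, None, None]


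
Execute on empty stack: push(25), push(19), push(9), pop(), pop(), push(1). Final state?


push(25) -> [25]
push(19) -> [25, 19]
push(9) -> [25, 19, 9]
pop() returns 9 -> [25, 19]
pop() returns 19 -> [25]
push(1) -> [25, 1]
Final stack (bottom to top): [25, 1]


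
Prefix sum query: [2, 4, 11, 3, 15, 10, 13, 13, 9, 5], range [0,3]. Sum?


Prefix sums: [0, 2, 6, 17, 20, 35, 45, 58, 71, 80, 85]
Sum[0..3] = prefix[4] - prefix[0] = 20 - 0 = 20


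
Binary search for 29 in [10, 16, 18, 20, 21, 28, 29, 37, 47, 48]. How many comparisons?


Search for 29:
[0,9] mid=4 arr[4]=21
[5,9] mid=7 arr[7]=37
[5,6] mid=5 arr[5]=28
[6,6] mid=6 arr[6]=29
Total: 4 comparisons


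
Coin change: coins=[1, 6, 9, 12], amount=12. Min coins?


dp[0]=0; dp[i]=1+min(dp[i-c] for c in coins)
...dp[7]=2, dp[8]=3, dp[9]=1, dp[10]=2, dp[11]=3, dp[12]=1
Minimum coins for 12 = 1


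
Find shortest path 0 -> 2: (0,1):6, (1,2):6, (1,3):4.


Dijkstra from 0:
Distances: {0: 0, 1: 6, 2: 12, 3: 10}
Shortest distance to 2 = 12, path = [0, 1, 2]


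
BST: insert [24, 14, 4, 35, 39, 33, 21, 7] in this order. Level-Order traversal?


Root = 24; build tree by BST insertion.
Level-Order traversal: [24, 14, 35, 4, 21, 33, 39, 7]


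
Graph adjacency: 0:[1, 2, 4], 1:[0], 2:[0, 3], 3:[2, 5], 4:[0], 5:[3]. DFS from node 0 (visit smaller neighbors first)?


DFS stack-based: start with [0]
Visit order: [0, 1, 2, 3, 5, 4]


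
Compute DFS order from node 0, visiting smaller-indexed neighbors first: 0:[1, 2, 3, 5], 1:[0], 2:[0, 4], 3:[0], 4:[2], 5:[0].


DFS stack-based: start with [0]
Visit order: [0, 1, 2, 4, 3, 5]


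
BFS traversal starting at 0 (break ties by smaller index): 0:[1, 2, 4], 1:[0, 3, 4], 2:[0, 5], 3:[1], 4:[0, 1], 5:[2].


BFS queue: start with [0]
Visit order: [0, 1, 2, 4, 3, 5]


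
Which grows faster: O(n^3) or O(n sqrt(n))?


n^1.5 grows slower than cubic
O(n sqrt(n)) is asymptotically smaller; O(n^3) grows faster


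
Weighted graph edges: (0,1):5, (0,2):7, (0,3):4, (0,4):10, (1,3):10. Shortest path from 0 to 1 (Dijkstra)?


Dijkstra from 0:
Distances: {0: 0, 1: 5, 2: 7, 3: 4, 4: 10}
Shortest distance to 1 = 5, path = [0, 1]


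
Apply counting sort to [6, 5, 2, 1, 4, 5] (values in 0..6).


Count array: [0, 1, 1, 0, 1, 2, 1]
Reconstruct: [1, 2, 4, 5, 5, 6]


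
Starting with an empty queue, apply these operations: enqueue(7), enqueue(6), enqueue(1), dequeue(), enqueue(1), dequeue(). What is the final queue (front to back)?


enqueue(7) -> [7]
enqueue(6) -> [7, 6]
enqueue(1) -> [7, 6, 1]
dequeue() returns 7 -> [6, 1]
enqueue(1) -> [6, 1, 1]
dequeue() returns 6 -> [1, 1]
Final queue (front to back): [1, 1]


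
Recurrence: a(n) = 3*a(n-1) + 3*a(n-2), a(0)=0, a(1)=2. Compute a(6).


Build bottom-up:
...a(4)=90, a(5)=342, a(6)=3*342+3*90=1296


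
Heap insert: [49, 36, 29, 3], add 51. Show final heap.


Append 51: [49, 36, 29, 3, 51]
Bubble up: swap idx 4(51) with idx 1(36); swap idx 1(51) with idx 0(49)
Result: [51, 49, 29, 3, 36]


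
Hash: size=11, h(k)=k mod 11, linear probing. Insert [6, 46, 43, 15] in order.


Insertions: 6->slot 6; 46->slot 2; 43->slot 10; 15->slot 4
Table: [None, None, 46, None, 15, None, 6, None, None, None, 43]


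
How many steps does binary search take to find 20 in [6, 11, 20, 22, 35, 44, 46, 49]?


Search for 20:
[0,7] mid=3 arr[3]=22
[0,2] mid=1 arr[1]=11
[2,2] mid=2 arr[2]=20
Total: 3 comparisons


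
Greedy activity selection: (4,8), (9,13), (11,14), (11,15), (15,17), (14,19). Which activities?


Greedy: pick earliest-ending, then skip overlaps.
Selected (3 activities): [(4, 8), (9, 13), (15, 17)]


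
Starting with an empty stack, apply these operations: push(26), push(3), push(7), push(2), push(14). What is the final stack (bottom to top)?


push(26) -> [26]
push(3) -> [26, 3]
push(7) -> [26, 3, 7]
push(2) -> [26, 3, 7, 2]
push(14) -> [26, 3, 7, 2, 14]
Final stack (bottom to top): [26, 3, 7, 2, 14]


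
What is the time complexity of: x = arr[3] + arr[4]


Analysis: constant-time operation, no loop
Complexity: O(1)


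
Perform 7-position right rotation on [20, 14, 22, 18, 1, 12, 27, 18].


Right rotate by 7: [14, 22, 18, 1, 12, 27, 18, 20]


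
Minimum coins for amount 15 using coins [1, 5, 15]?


dp[0]=0; dp[i]=1+min(dp[i-c] for c in coins)
...dp[10]=2, dp[11]=3, dp[12]=4, dp[13]=5, dp[14]=6, dp[15]=1
Minimum coins for 15 = 1


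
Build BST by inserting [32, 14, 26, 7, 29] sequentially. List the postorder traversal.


Root = 32; build tree by BST insertion.
Postorder traversal: [7, 29, 26, 14, 32]


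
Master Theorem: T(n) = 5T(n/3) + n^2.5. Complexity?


a=5, b=3, c=2.5. log_3(5)=1.465 < c=2.5. Case 3: O(n^c) = O(n^2.500)
Complexity: O(n^2.500)


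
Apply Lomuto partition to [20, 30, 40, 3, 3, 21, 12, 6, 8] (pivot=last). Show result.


Elements <= 8 go left of pivot.
Result: [3, 3, 6, 8, 30, 21, 12, 40, 20], pivot at index 3


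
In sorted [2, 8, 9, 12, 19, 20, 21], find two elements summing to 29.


Two pointers: lo=0, hi=6
Found pair: (8, 21) summing to 29


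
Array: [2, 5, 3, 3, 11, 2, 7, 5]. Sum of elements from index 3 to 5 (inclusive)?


Prefix sums: [0, 2, 7, 10, 13, 24, 26, 33, 38]
Sum[3..5] = prefix[6] - prefix[3] = 26 - 10 = 16


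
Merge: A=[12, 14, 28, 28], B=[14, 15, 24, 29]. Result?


Compare heads, take smaller each step.
Merged: [12, 14, 14, 15, 24, 28, 28, 29]


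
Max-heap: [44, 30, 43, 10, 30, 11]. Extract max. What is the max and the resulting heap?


Max = 44
Replace root with last, heapify down
Resulting heap: [43, 30, 11, 10, 30]


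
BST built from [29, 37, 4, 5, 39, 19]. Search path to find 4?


BST root = 29
Search for 4: compare at each node
Path: [29, 4]


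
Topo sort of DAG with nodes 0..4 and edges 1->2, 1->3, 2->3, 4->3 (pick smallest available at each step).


Kahn's algorithm, process smallest node first
Order: [0, 1, 2, 4, 3]


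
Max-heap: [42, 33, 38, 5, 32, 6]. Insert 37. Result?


Append 37: [42, 33, 38, 5, 32, 6, 37]
Bubble up: no swaps needed
Result: [42, 33, 38, 5, 32, 6, 37]


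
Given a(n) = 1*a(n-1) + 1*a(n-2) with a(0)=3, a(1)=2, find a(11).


Build bottom-up:
...a(9)=131, a(10)=212, a(11)=1*212+1*131=343


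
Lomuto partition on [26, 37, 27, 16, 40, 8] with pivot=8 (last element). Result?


Elements <= 8 go left of pivot.
Result: [8, 37, 27, 16, 40, 26], pivot at index 0


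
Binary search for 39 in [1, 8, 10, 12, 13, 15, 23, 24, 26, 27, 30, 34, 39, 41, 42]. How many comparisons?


Search for 39:
[0,14] mid=7 arr[7]=24
[8,14] mid=11 arr[11]=34
[12,14] mid=13 arr[13]=41
[12,12] mid=12 arr[12]=39
Total: 4 comparisons


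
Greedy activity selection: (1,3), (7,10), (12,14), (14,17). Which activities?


Greedy: pick earliest-ending, then skip overlaps.
Selected (4 activities): [(1, 3), (7, 10), (12, 14), (14, 17)]


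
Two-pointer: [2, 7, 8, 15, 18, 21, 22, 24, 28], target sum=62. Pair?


Two pointers: lo=0, hi=8
No pair sums to 62


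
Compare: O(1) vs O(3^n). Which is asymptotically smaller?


constant grows slower than exponential (base 3)
O(1) is asymptotically smaller; O(3^n) grows faster


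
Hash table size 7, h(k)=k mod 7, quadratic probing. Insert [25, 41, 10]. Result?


Insertions: 25->slot 4; 41->slot 6; 10->slot 3
Table: [None, None, None, 10, 25, None, 41]


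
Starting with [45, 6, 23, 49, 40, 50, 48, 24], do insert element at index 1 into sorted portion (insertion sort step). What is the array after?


After one pass: [6, 45, 23, 49, 40, 50, 48, 24]


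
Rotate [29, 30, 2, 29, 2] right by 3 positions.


Right rotate by 3: [2, 29, 2, 29, 30]


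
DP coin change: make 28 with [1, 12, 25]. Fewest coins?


dp[0]=0; dp[i]=1+min(dp[i-c] for c in coins)
...dp[23]=12, dp[24]=2, dp[25]=1, dp[26]=2, dp[27]=3, dp[28]=4
Minimum coins for 28 = 4


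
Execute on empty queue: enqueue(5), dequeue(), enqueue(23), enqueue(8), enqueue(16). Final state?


enqueue(5) -> [5]
dequeue() returns 5 -> []
enqueue(23) -> [23]
enqueue(8) -> [23, 8]
enqueue(16) -> [23, 8, 16]
Final queue (front to back): [23, 8, 16]


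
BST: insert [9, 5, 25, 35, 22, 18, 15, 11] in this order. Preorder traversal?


Root = 9; build tree by BST insertion.
Preorder traversal: [9, 5, 25, 22, 18, 15, 11, 35]


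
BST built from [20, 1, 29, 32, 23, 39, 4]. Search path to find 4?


BST root = 20
Search for 4: compare at each node
Path: [20, 1, 4]


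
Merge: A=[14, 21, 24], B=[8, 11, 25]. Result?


Compare heads, take smaller each step.
Merged: [8, 11, 14, 21, 24, 25]


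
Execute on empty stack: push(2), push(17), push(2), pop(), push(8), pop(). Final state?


push(2) -> [2]
push(17) -> [2, 17]
push(2) -> [2, 17, 2]
pop() returns 2 -> [2, 17]
push(8) -> [2, 17, 8]
pop() returns 8 -> [2, 17]
Final stack (bottom to top): [2, 17]


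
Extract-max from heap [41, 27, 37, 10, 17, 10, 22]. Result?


Max = 41
Replace root with last, heapify down
Resulting heap: [37, 27, 22, 10, 17, 10]


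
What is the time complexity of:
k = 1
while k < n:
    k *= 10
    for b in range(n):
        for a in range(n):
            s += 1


Per nesting level: O(log n) * O(n) * O(n) = O(n^2 log n)
Complexity: O(n^2 log n)


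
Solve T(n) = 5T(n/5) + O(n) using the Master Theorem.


a=5, b=5, c=1. log_5(5)=1 = c=1. Case 2: O(n^c log n) = O(n log n)
Complexity: O(n log n)


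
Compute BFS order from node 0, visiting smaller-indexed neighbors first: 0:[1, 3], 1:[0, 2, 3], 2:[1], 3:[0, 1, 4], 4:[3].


BFS queue: start with [0]
Visit order: [0, 1, 3, 2, 4]


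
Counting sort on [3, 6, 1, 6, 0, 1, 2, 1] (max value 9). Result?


Count array: [1, 3, 1, 1, 0, 0, 2, 0, 0, 0]
Reconstruct: [0, 1, 1, 1, 2, 3, 6, 6]


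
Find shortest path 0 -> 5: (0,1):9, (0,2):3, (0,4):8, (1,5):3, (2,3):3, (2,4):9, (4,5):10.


Dijkstra from 0:
Distances: {0: 0, 1: 9, 2: 3, 3: 6, 4: 8, 5: 12}
Shortest distance to 5 = 12, path = [0, 1, 5]


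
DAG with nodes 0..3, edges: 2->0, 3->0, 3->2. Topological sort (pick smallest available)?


Kahn's algorithm, process smallest node first
Order: [1, 3, 2, 0]


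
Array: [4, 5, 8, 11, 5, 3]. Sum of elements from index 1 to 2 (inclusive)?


Prefix sums: [0, 4, 9, 17, 28, 33, 36]
Sum[1..2] = prefix[3] - prefix[1] = 17 - 4 = 13


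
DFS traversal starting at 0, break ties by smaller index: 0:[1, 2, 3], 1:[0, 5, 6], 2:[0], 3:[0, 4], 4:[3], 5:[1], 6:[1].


DFS stack-based: start with [0]
Visit order: [0, 1, 5, 6, 2, 3, 4]


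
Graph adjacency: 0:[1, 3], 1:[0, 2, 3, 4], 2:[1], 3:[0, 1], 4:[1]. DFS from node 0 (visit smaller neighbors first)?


DFS stack-based: start with [0]
Visit order: [0, 1, 2, 3, 4]


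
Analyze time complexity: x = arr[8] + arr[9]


Analysis: constant-time operation, no loop
Complexity: O(1)


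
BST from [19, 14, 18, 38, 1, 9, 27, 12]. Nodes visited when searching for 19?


BST root = 19
Search for 19: compare at each node
Path: [19]


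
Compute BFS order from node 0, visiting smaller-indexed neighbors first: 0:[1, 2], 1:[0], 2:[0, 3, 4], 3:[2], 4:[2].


BFS queue: start with [0]
Visit order: [0, 1, 2, 3, 4]


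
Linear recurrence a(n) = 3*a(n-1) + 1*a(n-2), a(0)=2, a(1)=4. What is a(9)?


Build bottom-up:
...a(7)=5476, a(8)=18086, a(9)=3*18086+1*5476=59734


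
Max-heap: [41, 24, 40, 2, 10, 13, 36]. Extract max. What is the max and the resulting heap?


Max = 41
Replace root with last, heapify down
Resulting heap: [40, 24, 36, 2, 10, 13]


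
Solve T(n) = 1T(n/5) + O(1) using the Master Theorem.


a=1, b=5, c=0. log_5(1)=0 = c=0. Case 2: O(n^c log n) = O(log n)
Complexity: O(log n)


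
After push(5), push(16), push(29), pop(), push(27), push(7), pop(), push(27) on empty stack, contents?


push(5) -> [5]
push(16) -> [5, 16]
push(29) -> [5, 16, 29]
pop() returns 29 -> [5, 16]
push(27) -> [5, 16, 27]
push(7) -> [5, 16, 27, 7]
pop() returns 7 -> [5, 16, 27]
push(27) -> [5, 16, 27, 27]
Final stack (bottom to top): [5, 16, 27, 27]


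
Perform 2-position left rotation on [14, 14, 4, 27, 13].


Left rotate by 2: [4, 27, 13, 14, 14]


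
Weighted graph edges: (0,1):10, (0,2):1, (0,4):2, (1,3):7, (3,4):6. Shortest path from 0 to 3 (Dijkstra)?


Dijkstra from 0:
Distances: {0: 0, 1: 10, 2: 1, 3: 8, 4: 2}
Shortest distance to 3 = 8, path = [0, 4, 3]


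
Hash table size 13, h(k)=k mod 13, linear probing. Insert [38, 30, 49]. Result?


Insertions: 38->slot 12; 30->slot 4; 49->slot 10
Table: [None, None, None, None, 30, None, None, None, None, None, 49, None, 38]


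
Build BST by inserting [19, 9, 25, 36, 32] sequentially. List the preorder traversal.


Root = 19; build tree by BST insertion.
Preorder traversal: [19, 9, 25, 36, 32]


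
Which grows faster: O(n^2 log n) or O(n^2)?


quadratic grows slower than n^2 log n
O(n^2) is asymptotically smaller; O(n^2 log n) grows faster


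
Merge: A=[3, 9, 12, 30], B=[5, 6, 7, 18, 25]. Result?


Compare heads, take smaller each step.
Merged: [3, 5, 6, 7, 9, 12, 18, 25, 30]


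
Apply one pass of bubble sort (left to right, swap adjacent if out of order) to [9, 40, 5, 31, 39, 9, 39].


After one pass: [9, 5, 31, 39, 9, 39, 40]


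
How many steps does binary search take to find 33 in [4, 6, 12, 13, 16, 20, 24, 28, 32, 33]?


Search for 33:
[0,9] mid=4 arr[4]=16
[5,9] mid=7 arr[7]=28
[8,9] mid=8 arr[8]=32
[9,9] mid=9 arr[9]=33
Total: 4 comparisons


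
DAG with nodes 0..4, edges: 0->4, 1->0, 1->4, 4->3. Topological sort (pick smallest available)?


Kahn's algorithm, process smallest node first
Order: [1, 0, 2, 4, 3]


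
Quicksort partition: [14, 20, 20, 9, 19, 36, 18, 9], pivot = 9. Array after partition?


Elements <= 9 go left of pivot.
Result: [9, 9, 20, 14, 19, 36, 18, 20], pivot at index 1


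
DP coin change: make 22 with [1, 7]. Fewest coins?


dp[0]=0; dp[i]=1+min(dp[i-c] for c in coins)
...dp[17]=5, dp[18]=6, dp[19]=7, dp[20]=8, dp[21]=3, dp[22]=4
Minimum coins for 22 = 4


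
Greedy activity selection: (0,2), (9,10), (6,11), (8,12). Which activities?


Greedy: pick earliest-ending, then skip overlaps.
Selected (2 activities): [(0, 2), (9, 10)]


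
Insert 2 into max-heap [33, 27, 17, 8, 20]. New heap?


Append 2: [33, 27, 17, 8, 20, 2]
Bubble up: no swaps needed
Result: [33, 27, 17, 8, 20, 2]


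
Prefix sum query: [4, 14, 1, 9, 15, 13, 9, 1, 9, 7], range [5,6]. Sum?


Prefix sums: [0, 4, 18, 19, 28, 43, 56, 65, 66, 75, 82]
Sum[5..6] = prefix[7] - prefix[5] = 65 - 43 = 22


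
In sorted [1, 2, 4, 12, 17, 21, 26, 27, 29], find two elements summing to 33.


Two pointers: lo=0, hi=8
Found pair: (4, 29) summing to 33


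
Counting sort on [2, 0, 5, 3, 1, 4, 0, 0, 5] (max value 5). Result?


Count array: [3, 1, 1, 1, 1, 2]
Reconstruct: [0, 0, 0, 1, 2, 3, 4, 5, 5]


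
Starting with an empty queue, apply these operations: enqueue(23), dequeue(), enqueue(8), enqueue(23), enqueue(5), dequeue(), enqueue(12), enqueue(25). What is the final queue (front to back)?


enqueue(23) -> [23]
dequeue() returns 23 -> []
enqueue(8) -> [8]
enqueue(23) -> [8, 23]
enqueue(5) -> [8, 23, 5]
dequeue() returns 8 -> [23, 5]
enqueue(12) -> [23, 5, 12]
enqueue(25) -> [23, 5, 12, 25]
Final queue (front to back): [23, 5, 12, 25]


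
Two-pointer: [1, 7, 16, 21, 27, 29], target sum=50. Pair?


Two pointers: lo=0, hi=5
Found pair: (21, 29) summing to 50


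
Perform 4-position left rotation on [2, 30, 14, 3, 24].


Left rotate by 4: [24, 2, 30, 14, 3]


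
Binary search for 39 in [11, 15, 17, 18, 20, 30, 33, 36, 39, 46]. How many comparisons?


Search for 39:
[0,9] mid=4 arr[4]=20
[5,9] mid=7 arr[7]=36
[8,9] mid=8 arr[8]=39
Total: 3 comparisons


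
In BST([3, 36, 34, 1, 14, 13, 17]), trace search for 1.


BST root = 3
Search for 1: compare at each node
Path: [3, 1]


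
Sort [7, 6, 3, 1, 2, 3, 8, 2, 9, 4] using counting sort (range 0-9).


Count array: [0, 1, 2, 2, 1, 0, 1, 1, 1, 1]
Reconstruct: [1, 2, 2, 3, 3, 4, 6, 7, 8, 9]


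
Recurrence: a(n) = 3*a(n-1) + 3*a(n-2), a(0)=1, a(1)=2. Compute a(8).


Build bottom-up:
...a(6)=1809, a(7)=6858, a(8)=3*6858+3*1809=26001


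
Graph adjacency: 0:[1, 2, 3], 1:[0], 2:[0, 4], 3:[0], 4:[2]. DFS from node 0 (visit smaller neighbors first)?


DFS stack-based: start with [0]
Visit order: [0, 1, 2, 4, 3]


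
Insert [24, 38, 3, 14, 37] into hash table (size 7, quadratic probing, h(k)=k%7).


Insertions: 24->slot 3; 38->slot 4; 3->slot 0; 14->slot 1; 37->slot 2
Table: [3, 14, 37, 24, 38, None, None]


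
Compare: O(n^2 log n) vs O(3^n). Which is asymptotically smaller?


n^2 log n grows slower than exponential (base 3)
O(n^2 log n) is asymptotically smaller; O(3^n) grows faster


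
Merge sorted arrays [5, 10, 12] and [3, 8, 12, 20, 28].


Compare heads, take smaller each step.
Merged: [3, 5, 8, 10, 12, 12, 20, 28]


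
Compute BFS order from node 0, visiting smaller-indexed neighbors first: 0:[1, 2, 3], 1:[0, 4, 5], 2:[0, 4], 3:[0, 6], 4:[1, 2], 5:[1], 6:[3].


BFS queue: start with [0]
Visit order: [0, 1, 2, 3, 4, 5, 6]


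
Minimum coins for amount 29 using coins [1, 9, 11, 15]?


dp[0]=0; dp[i]=1+min(dp[i-c] for c in coins)
...dp[24]=2, dp[25]=3, dp[26]=2, dp[27]=3, dp[28]=4, dp[29]=3
Minimum coins for 29 = 3


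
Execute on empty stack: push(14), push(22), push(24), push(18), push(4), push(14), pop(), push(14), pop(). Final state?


push(14) -> [14]
push(22) -> [14, 22]
push(24) -> [14, 22, 24]
push(18) -> [14, 22, 24, 18]
push(4) -> [14, 22, 24, 18, 4]
push(14) -> [14, 22, 24, 18, 4, 14]
pop() returns 14 -> [14, 22, 24, 18, 4]
push(14) -> [14, 22, 24, 18, 4, 14]
pop() returns 14 -> [14, 22, 24, 18, 4]
Final stack (bottom to top): [14, 22, 24, 18, 4]


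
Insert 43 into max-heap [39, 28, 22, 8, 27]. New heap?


Append 43: [39, 28, 22, 8, 27, 43]
Bubble up: swap idx 5(43) with idx 2(22); swap idx 2(43) with idx 0(39)
Result: [43, 28, 39, 8, 27, 22]


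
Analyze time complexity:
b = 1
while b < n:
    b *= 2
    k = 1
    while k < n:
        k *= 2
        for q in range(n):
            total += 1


Per nesting level: O(log n) * O(log n) * O(n) = O(n (log n)^2)
Complexity: O(n (log n)^2)


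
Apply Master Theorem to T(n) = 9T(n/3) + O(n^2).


a=9, b=3, c=2. log_3(9)=2 = c=2. Case 2: O(n^c log n) = O(n^2 log n)
Complexity: O(n^2 log n)


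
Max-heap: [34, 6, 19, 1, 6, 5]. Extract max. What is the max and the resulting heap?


Max = 34
Replace root with last, heapify down
Resulting heap: [19, 6, 5, 1, 6]


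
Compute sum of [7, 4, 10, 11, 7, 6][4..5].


Prefix sums: [0, 7, 11, 21, 32, 39, 45]
Sum[4..5] = prefix[6] - prefix[4] = 45 - 32 = 13


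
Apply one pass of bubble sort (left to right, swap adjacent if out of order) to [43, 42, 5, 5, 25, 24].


After one pass: [42, 5, 5, 25, 24, 43]


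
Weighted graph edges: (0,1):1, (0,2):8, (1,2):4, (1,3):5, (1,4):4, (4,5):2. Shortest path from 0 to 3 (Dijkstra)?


Dijkstra from 0:
Distances: {0: 0, 1: 1, 2: 5, 3: 6, 4: 5, 5: 7}
Shortest distance to 3 = 6, path = [0, 1, 3]


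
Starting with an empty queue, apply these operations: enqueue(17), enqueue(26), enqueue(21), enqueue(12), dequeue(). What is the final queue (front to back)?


enqueue(17) -> [17]
enqueue(26) -> [17, 26]
enqueue(21) -> [17, 26, 21]
enqueue(12) -> [17, 26, 21, 12]
dequeue() returns 17 -> [26, 21, 12]
Final queue (front to back): [26, 21, 12]


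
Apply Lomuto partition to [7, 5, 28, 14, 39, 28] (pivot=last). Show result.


Elements <= 28 go left of pivot.
Result: [7, 5, 28, 14, 28, 39], pivot at index 4


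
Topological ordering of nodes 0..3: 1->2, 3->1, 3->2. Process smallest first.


Kahn's algorithm, process smallest node first
Order: [0, 3, 1, 2]


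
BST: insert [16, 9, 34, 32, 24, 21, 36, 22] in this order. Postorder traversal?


Root = 16; build tree by BST insertion.
Postorder traversal: [9, 22, 21, 24, 32, 36, 34, 16]


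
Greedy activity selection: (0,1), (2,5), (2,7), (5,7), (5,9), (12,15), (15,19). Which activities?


Greedy: pick earliest-ending, then skip overlaps.
Selected (5 activities): [(0, 1), (2, 5), (5, 7), (12, 15), (15, 19)]


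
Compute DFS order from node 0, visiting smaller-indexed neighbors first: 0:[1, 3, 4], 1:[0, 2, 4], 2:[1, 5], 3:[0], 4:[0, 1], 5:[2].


DFS stack-based: start with [0]
Visit order: [0, 1, 2, 5, 4, 3]


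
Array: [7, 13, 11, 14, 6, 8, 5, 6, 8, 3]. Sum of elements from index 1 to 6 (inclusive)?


Prefix sums: [0, 7, 20, 31, 45, 51, 59, 64, 70, 78, 81]
Sum[1..6] = prefix[7] - prefix[1] = 64 - 7 = 57


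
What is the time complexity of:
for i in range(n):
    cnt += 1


Per nesting level: O(n) = O(n)
Complexity: O(n)


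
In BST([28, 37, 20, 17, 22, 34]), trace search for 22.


BST root = 28
Search for 22: compare at each node
Path: [28, 20, 22]


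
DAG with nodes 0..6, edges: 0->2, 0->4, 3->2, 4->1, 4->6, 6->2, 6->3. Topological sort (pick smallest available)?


Kahn's algorithm, process smallest node first
Order: [0, 4, 1, 5, 6, 3, 2]


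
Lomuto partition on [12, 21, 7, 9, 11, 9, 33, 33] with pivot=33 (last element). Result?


Elements <= 33 go left of pivot.
Result: [12, 21, 7, 9, 11, 9, 33, 33], pivot at index 7


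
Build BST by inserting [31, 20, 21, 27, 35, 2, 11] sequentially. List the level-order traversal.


Root = 31; build tree by BST insertion.
Level-Order traversal: [31, 20, 35, 2, 21, 11, 27]


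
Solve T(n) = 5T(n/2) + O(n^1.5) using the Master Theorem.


a=5, b=2, c=1.5. log_2(5)=2.322 > c=1.5. Case 1: O(n^log_b(a)) = O(n^2.322)
Complexity: O(n^2.322)


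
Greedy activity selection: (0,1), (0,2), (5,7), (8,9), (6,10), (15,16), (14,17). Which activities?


Greedy: pick earliest-ending, then skip overlaps.
Selected (4 activities): [(0, 1), (5, 7), (8, 9), (15, 16)]


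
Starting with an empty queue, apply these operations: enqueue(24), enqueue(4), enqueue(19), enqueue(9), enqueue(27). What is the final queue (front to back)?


enqueue(24) -> [24]
enqueue(4) -> [24, 4]
enqueue(19) -> [24, 4, 19]
enqueue(9) -> [24, 4, 19, 9]
enqueue(27) -> [24, 4, 19, 9, 27]
Final queue (front to back): [24, 4, 19, 9, 27]


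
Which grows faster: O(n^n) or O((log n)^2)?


polylogarithmic grows slower than n^n
O((log n)^2) is asymptotically smaller; O(n^n) grows faster


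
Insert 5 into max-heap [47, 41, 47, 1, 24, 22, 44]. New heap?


Append 5: [47, 41, 47, 1, 24, 22, 44, 5]
Bubble up: swap idx 7(5) with idx 3(1)
Result: [47, 41, 47, 5, 24, 22, 44, 1]


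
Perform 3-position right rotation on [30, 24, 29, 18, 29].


Right rotate by 3: [29, 18, 29, 30, 24]


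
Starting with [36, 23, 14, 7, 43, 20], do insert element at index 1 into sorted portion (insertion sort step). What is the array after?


After one pass: [23, 36, 14, 7, 43, 20]


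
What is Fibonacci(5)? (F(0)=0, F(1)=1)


F(n)=F(n-1)+F(n-2)
...F(3)=2, F(4)=3, F(5)=5


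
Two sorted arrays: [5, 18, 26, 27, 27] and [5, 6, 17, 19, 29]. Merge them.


Compare heads, take smaller each step.
Merged: [5, 5, 6, 17, 18, 19, 26, 27, 27, 29]


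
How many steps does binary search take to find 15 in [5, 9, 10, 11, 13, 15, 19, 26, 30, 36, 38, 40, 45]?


Search for 15:
[0,12] mid=6 arr[6]=19
[0,5] mid=2 arr[2]=10
[3,5] mid=4 arr[4]=13
[5,5] mid=5 arr[5]=15
Total: 4 comparisons


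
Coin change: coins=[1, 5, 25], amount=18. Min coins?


dp[0]=0; dp[i]=1+min(dp[i-c] for c in coins)
...dp[13]=5, dp[14]=6, dp[15]=3, dp[16]=4, dp[17]=5, dp[18]=6
Minimum coins for 18 = 6


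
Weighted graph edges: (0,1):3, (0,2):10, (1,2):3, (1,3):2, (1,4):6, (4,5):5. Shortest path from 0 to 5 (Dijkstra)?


Dijkstra from 0:
Distances: {0: 0, 1: 3, 2: 6, 3: 5, 4: 9, 5: 14}
Shortest distance to 5 = 14, path = [0, 1, 4, 5]


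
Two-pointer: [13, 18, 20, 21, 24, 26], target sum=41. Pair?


Two pointers: lo=0, hi=5
Found pair: (20, 21) summing to 41


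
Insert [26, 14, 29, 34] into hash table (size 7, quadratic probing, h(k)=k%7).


Insertions: 26->slot 5; 14->slot 0; 29->slot 1; 34->slot 6
Table: [14, 29, None, None, None, 26, 34]


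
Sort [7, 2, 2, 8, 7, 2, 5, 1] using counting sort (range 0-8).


Count array: [0, 1, 3, 0, 0, 1, 0, 2, 1]
Reconstruct: [1, 2, 2, 2, 5, 7, 7, 8]


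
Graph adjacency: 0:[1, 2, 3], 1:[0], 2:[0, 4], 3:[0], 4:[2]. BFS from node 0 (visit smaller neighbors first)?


BFS queue: start with [0]
Visit order: [0, 1, 2, 3, 4]


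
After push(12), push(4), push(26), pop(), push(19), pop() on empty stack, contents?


push(12) -> [12]
push(4) -> [12, 4]
push(26) -> [12, 4, 26]
pop() returns 26 -> [12, 4]
push(19) -> [12, 4, 19]
pop() returns 19 -> [12, 4]
Final stack (bottom to top): [12, 4]


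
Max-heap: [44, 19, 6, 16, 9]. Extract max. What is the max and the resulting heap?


Max = 44
Replace root with last, heapify down
Resulting heap: [19, 16, 6, 9]


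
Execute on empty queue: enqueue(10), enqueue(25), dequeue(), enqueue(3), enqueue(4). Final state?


enqueue(10) -> [10]
enqueue(25) -> [10, 25]
dequeue() returns 10 -> [25]
enqueue(3) -> [25, 3]
enqueue(4) -> [25, 3, 4]
Final queue (front to back): [25, 3, 4]


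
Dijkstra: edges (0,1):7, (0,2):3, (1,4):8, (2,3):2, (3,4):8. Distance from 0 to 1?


Dijkstra from 0:
Distances: {0: 0, 1: 7, 2: 3, 3: 5, 4: 13}
Shortest distance to 1 = 7, path = [0, 1]


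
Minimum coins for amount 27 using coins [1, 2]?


dp[0]=0; dp[i]=1+min(dp[i-c] for c in coins)
...dp[22]=11, dp[23]=12, dp[24]=12, dp[25]=13, dp[26]=13, dp[27]=14
Minimum coins for 27 = 14


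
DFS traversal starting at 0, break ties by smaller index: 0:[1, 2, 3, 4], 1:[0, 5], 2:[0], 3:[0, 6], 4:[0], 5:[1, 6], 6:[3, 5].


DFS stack-based: start with [0]
Visit order: [0, 1, 5, 6, 3, 2, 4]


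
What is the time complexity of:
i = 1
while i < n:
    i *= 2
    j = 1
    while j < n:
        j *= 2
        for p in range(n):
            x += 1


Per nesting level: O(log n) * O(log n) * O(n) = O(n (log n)^2)
Complexity: O(n (log n)^2)


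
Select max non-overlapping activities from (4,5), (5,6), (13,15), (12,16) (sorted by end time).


Greedy: pick earliest-ending, then skip overlaps.
Selected (3 activities): [(4, 5), (5, 6), (13, 15)]


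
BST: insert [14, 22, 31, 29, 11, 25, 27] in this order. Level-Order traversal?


Root = 14; build tree by BST insertion.
Level-Order traversal: [14, 11, 22, 31, 29, 25, 27]


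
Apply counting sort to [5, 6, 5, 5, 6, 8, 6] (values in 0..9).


Count array: [0, 0, 0, 0, 0, 3, 3, 0, 1, 0]
Reconstruct: [5, 5, 5, 6, 6, 6, 8]


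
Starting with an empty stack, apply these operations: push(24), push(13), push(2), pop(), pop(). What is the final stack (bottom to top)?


push(24) -> [24]
push(13) -> [24, 13]
push(2) -> [24, 13, 2]
pop() returns 2 -> [24, 13]
pop() returns 13 -> [24]
Final stack (bottom to top): [24]


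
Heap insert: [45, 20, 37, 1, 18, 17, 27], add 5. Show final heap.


Append 5: [45, 20, 37, 1, 18, 17, 27, 5]
Bubble up: swap idx 7(5) with idx 3(1)
Result: [45, 20, 37, 5, 18, 17, 27, 1]


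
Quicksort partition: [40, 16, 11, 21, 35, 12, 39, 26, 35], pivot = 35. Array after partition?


Elements <= 35 go left of pivot.
Result: [16, 11, 21, 35, 12, 26, 35, 40, 39], pivot at index 6


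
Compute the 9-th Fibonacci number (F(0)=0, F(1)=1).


F(n)=F(n-1)+F(n-2)
...F(7)=13, F(8)=21, F(9)=34


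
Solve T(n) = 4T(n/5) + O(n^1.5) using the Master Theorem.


a=4, b=5, c=1.5. log_5(4)=0.861 < c=1.5. Case 3: O(n^c) = O(n^1.500)
Complexity: O(n^1.500)


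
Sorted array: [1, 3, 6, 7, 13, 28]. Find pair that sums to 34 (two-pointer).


Two pointers: lo=0, hi=5
Found pair: (6, 28) summing to 34


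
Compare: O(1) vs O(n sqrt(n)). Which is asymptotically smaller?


constant grows slower than n^1.5
O(1) is asymptotically smaller; O(n sqrt(n)) grows faster


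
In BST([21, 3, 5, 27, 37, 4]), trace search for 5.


BST root = 21
Search for 5: compare at each node
Path: [21, 3, 5]


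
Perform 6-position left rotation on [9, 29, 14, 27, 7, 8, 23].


Left rotate by 6: [23, 9, 29, 14, 27, 7, 8]


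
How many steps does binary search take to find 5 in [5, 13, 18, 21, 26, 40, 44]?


Search for 5:
[0,6] mid=3 arr[3]=21
[0,2] mid=1 arr[1]=13
[0,0] mid=0 arr[0]=5
Total: 3 comparisons


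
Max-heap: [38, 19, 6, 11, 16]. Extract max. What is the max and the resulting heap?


Max = 38
Replace root with last, heapify down
Resulting heap: [19, 16, 6, 11]


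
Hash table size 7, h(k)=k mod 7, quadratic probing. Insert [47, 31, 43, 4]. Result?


Insertions: 47->slot 5; 31->slot 3; 43->slot 1; 4->slot 4
Table: [None, 43, None, 31, 4, 47, None]


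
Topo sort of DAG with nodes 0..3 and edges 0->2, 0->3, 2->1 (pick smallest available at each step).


Kahn's algorithm, process smallest node first
Order: [0, 2, 1, 3]


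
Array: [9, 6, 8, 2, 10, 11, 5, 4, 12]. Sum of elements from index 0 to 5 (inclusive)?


Prefix sums: [0, 9, 15, 23, 25, 35, 46, 51, 55, 67]
Sum[0..5] = prefix[6] - prefix[0] = 46 - 0 = 46


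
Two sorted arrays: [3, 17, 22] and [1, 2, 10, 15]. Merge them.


Compare heads, take smaller each step.
Merged: [1, 2, 3, 10, 15, 17, 22]


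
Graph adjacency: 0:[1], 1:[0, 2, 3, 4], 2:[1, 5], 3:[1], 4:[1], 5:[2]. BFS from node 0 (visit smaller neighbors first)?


BFS queue: start with [0]
Visit order: [0, 1, 2, 3, 4, 5]


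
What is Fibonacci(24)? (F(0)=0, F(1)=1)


F(n)=F(n-1)+F(n-2)
...F(22)=17711, F(23)=28657, F(24)=46368


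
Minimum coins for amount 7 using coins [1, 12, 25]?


dp[0]=0; dp[i]=1+min(dp[i-c] for c in coins)
...dp[2]=2, dp[3]=3, dp[4]=4, dp[5]=5, dp[6]=6, dp[7]=7
Minimum coins for 7 = 7


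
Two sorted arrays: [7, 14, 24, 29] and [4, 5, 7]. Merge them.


Compare heads, take smaller each step.
Merged: [4, 5, 7, 7, 14, 24, 29]


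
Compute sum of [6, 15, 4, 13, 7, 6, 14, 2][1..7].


Prefix sums: [0, 6, 21, 25, 38, 45, 51, 65, 67]
Sum[1..7] = prefix[8] - prefix[1] = 67 - 6 = 61


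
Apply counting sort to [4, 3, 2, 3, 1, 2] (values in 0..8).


Count array: [0, 1, 2, 2, 1, 0, 0, 0, 0]
Reconstruct: [1, 2, 2, 3, 3, 4]


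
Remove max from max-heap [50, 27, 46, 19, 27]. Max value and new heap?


Max = 50
Replace root with last, heapify down
Resulting heap: [46, 27, 27, 19]


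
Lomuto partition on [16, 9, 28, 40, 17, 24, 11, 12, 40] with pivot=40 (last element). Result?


Elements <= 40 go left of pivot.
Result: [16, 9, 28, 40, 17, 24, 11, 12, 40], pivot at index 8


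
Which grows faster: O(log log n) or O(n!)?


double-logarithmic grows slower than factorial
O(log log n) is asymptotically smaller; O(n!) grows faster


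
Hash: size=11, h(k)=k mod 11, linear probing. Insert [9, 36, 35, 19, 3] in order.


Insertions: 9->slot 9; 36->slot 3; 35->slot 2; 19->slot 8; 3->slot 4
Table: [None, None, 35, 36, 3, None, None, None, 19, 9, None]


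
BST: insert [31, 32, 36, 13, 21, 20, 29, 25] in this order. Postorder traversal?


Root = 31; build tree by BST insertion.
Postorder traversal: [20, 25, 29, 21, 13, 36, 32, 31]


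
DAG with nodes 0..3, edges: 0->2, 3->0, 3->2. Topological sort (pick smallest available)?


Kahn's algorithm, process smallest node first
Order: [1, 3, 0, 2]


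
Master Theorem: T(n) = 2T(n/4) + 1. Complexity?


a=2, b=4, c=0. log_4(2)=0.5 > c=0. Case 1: O(n^log_b(a)) = O(sqrt(n))
Complexity: O(sqrt(n))


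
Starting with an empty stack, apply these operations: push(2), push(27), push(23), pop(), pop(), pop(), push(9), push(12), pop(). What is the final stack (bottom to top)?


push(2) -> [2]
push(27) -> [2, 27]
push(23) -> [2, 27, 23]
pop() returns 23 -> [2, 27]
pop() returns 27 -> [2]
pop() returns 2 -> []
push(9) -> [9]
push(12) -> [9, 12]
pop() returns 12 -> [9]
Final stack (bottom to top): [9]


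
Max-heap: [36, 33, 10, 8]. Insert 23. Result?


Append 23: [36, 33, 10, 8, 23]
Bubble up: no swaps needed
Result: [36, 33, 10, 8, 23]


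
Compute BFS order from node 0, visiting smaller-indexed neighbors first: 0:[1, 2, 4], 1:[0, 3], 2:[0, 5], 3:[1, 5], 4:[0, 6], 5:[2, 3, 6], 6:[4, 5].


BFS queue: start with [0]
Visit order: [0, 1, 2, 4, 3, 5, 6]


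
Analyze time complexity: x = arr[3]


Analysis: constant-time operation, no loop
Complexity: O(1)


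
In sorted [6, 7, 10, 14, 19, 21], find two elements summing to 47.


Two pointers: lo=0, hi=5
No pair sums to 47


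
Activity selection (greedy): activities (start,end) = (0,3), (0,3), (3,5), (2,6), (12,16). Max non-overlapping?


Greedy: pick earliest-ending, then skip overlaps.
Selected (3 activities): [(0, 3), (3, 5), (12, 16)]


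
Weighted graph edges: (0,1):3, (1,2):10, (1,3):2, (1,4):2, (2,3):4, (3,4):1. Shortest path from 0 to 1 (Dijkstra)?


Dijkstra from 0:
Distances: {0: 0, 1: 3, 2: 9, 3: 5, 4: 5}
Shortest distance to 1 = 3, path = [0, 1]


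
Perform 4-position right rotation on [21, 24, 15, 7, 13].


Right rotate by 4: [24, 15, 7, 13, 21]


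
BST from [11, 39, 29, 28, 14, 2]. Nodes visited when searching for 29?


BST root = 11
Search for 29: compare at each node
Path: [11, 39, 29]


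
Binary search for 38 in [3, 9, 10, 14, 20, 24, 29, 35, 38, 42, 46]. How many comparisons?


Search for 38:
[0,10] mid=5 arr[5]=24
[6,10] mid=8 arr[8]=38
Total: 2 comparisons


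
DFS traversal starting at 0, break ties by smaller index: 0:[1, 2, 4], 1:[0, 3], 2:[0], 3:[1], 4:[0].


DFS stack-based: start with [0]
Visit order: [0, 1, 3, 2, 4]


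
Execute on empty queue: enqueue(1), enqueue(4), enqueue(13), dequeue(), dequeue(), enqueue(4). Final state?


enqueue(1) -> [1]
enqueue(4) -> [1, 4]
enqueue(13) -> [1, 4, 13]
dequeue() returns 1 -> [4, 13]
dequeue() returns 4 -> [13]
enqueue(4) -> [13, 4]
Final queue (front to back): [13, 4]


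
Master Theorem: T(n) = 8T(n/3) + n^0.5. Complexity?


a=8, b=3, c=0.5. log_3(8)=1.893 > c=0.5. Case 1: O(n^log_b(a)) = O(n^1.893)
Complexity: O(n^1.893)


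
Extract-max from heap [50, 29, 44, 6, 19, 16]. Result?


Max = 50
Replace root with last, heapify down
Resulting heap: [44, 29, 16, 6, 19]


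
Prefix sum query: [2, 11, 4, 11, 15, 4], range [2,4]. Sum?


Prefix sums: [0, 2, 13, 17, 28, 43, 47]
Sum[2..4] = prefix[5] - prefix[2] = 43 - 13 = 30


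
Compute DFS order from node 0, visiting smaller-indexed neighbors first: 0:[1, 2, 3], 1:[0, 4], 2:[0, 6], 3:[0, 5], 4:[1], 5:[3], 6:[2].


DFS stack-based: start with [0]
Visit order: [0, 1, 4, 2, 6, 3, 5]


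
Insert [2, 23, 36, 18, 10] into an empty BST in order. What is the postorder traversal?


Root = 2; build tree by BST insertion.
Postorder traversal: [10, 18, 36, 23, 2]


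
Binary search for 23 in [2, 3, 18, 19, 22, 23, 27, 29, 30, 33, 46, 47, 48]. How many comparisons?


Search for 23:
[0,12] mid=6 arr[6]=27
[0,5] mid=2 arr[2]=18
[3,5] mid=4 arr[4]=22
[5,5] mid=5 arr[5]=23
Total: 4 comparisons


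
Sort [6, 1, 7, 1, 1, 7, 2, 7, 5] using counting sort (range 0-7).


Count array: [0, 3, 1, 0, 0, 1, 1, 3]
Reconstruct: [1, 1, 1, 2, 5, 6, 7, 7, 7]


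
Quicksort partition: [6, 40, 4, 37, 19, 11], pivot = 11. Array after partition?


Elements <= 11 go left of pivot.
Result: [6, 4, 11, 37, 19, 40], pivot at index 2


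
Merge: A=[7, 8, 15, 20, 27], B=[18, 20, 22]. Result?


Compare heads, take smaller each step.
Merged: [7, 8, 15, 18, 20, 20, 22, 27]


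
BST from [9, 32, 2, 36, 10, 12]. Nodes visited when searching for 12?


BST root = 9
Search for 12: compare at each node
Path: [9, 32, 10, 12]


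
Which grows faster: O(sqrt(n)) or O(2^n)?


sublinear grows slower than exponential
O(sqrt(n)) is asymptotically smaller; O(2^n) grows faster


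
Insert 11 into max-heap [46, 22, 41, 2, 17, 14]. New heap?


Append 11: [46, 22, 41, 2, 17, 14, 11]
Bubble up: no swaps needed
Result: [46, 22, 41, 2, 17, 14, 11]


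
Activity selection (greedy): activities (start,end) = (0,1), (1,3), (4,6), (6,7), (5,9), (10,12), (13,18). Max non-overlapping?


Greedy: pick earliest-ending, then skip overlaps.
Selected (6 activities): [(0, 1), (1, 3), (4, 6), (6, 7), (10, 12), (13, 18)]


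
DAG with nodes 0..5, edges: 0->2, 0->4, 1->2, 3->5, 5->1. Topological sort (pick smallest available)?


Kahn's algorithm, process smallest node first
Order: [0, 3, 4, 5, 1, 2]


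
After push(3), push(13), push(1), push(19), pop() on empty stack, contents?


push(3) -> [3]
push(13) -> [3, 13]
push(1) -> [3, 13, 1]
push(19) -> [3, 13, 1, 19]
pop() returns 19 -> [3, 13, 1]
Final stack (bottom to top): [3, 13, 1]


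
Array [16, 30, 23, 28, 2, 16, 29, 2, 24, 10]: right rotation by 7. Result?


Right rotate by 7: [28, 2, 16, 29, 2, 24, 10, 16, 30, 23]
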